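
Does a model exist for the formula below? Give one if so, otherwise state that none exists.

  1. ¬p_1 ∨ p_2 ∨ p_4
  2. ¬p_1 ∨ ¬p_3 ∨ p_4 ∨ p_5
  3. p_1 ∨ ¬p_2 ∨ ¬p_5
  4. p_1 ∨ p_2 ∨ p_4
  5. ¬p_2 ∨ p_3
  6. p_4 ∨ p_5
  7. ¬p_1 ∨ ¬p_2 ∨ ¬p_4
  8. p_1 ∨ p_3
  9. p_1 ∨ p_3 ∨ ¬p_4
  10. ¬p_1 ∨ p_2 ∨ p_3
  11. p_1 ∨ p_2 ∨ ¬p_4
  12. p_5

p_1=T; p_2=T; p_3=T; p_4=F; p_5=T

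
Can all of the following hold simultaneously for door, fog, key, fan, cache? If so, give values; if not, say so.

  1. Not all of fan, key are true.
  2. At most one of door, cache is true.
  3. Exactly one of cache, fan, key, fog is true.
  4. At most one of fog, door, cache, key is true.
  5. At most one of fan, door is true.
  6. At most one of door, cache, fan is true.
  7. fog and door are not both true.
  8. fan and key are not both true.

door = False, fog = True, key = False, fan = False, cache = False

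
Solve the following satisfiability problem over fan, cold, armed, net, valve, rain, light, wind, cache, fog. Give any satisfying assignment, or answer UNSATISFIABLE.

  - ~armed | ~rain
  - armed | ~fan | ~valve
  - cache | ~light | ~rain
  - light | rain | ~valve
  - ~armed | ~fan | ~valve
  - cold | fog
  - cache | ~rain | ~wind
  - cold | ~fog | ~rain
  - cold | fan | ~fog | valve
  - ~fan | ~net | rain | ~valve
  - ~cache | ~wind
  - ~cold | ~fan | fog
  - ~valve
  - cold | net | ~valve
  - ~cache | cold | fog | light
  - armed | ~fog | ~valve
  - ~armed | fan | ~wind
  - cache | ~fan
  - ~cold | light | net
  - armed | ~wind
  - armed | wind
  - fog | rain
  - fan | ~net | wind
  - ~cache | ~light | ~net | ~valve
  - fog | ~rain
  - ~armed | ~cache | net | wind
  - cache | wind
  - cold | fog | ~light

Unit clause (~valve) forces valve = False.
Set fan = True.
  then (cache | ~fan) forces cache = True.
  then (~cache | ~wind) forces wind = False.
  then (armed | wind) forces armed = True.
  then (~armed | ~cache | net | wind) forces net = True.
  then (~armed | ~rain) forces rain = False.
  then (fog | rain) forces fog = True.
Set cold = True.
Set light = True.
All clauses satisfied.

fan = True, cold = True, armed = True, net = True, valve = False, rain = False, light = True, wind = False, cache = True, fog = True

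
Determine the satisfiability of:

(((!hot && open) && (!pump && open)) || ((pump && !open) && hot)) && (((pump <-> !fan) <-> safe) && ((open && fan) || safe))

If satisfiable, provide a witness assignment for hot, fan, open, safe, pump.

hot=F, fan=T, open=T, safe=T, pump=F

  ((!hot && open) && (!pump && open)) || ((pump && !open) && hot) = True
    (!hot && open) && (!pump && open) = True
      !hot && open = True
        !hot = True
      !pump && open = True
        !pump = True
    (pump && !open) && hot = False
      pump && !open = False
        !open = False
  ((pump <-> !fan) <-> safe) && ((open && fan) || safe) = True
    (pump <-> !fan) <-> safe = True
      pump <-> !fan = True
        !fan = False
    (open && fan) || safe = True
      open && fan = True
Both conjuncts True, so the formula holds.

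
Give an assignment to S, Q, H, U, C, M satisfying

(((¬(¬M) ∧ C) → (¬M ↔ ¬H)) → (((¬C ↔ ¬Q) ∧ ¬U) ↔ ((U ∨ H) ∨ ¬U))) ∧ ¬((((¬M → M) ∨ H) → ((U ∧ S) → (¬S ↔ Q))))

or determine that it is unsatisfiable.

S=T, Q=T, H=F, U=T, C=T, M=T

  ((¬(¬M) ∧ C) → (¬M ↔ ¬H)) → (((¬C ↔ ¬Q) ∧ ¬U) ↔ ((U ∨ H) ∨ ¬U)) = True
    (¬(¬M) ∧ C) → (¬M ↔ ¬H) = False
      ¬(¬M) ∧ C = True
        ¬(¬M) = True
          ¬M = False
      ¬M ↔ ¬H = False
        ¬M = False
        ¬H = True
    ((¬C ↔ ¬Q) ∧ ¬U) ↔ ((U ∨ H) ∨ ¬U) = False
      (¬C ↔ ¬Q) ∧ ¬U = False
        ¬C ↔ ¬Q = True
          ¬C = False
          ¬Q = False
        ¬U = False
      (U ∨ H) ∨ ¬U = True
        U ∨ H = True
        ¬U = False
  ¬((((¬M → M) ∨ H) → ((U ∧ S) → (¬S ↔ Q)))) = True
    ((¬M → M) ∨ H) → ((U ∧ S) → (¬S ↔ Q)) = False
      (¬M → M) ∨ H = True
        ¬M → M = True
          ¬M = False
      (U ∧ S) → (¬S ↔ Q) = False
        U ∧ S = True
        ¬S ↔ Q = False
          ¬S = False
Both conjuncts True, so the formula holds.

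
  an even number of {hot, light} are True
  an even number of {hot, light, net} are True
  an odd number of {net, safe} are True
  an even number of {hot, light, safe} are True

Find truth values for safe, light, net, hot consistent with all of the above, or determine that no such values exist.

Unsatisfiable

Adding constraints 2, 3, 4 mod 2: every variable appears an even number of times on the left, so the left side is 0.
But the right sides sum to 1 (mod 2). 0 ≠ 1 — the system is inconsistent.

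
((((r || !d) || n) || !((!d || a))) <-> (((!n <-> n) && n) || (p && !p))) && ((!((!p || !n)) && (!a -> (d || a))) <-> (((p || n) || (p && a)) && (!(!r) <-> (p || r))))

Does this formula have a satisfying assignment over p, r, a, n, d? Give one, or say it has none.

p: False, r: False, a: True, n: False, d: True

  (((r || !d) || n) || !((!d || a))) <-> (((!n <-> n) && n) || (p && !p)) = True
    ((r || !d) || n) || !((!d || a)) = False
      (r || !d) || n = False
        r || !d = False
          !d = False
      !((!d || a)) = False
        !d || a = True
          !d = False
    ((!n <-> n) && n) || (p && !p) = False
      (!n <-> n) && n = False
        !n <-> n = False
          !n = True
      p && !p = False
        !p = True
  (!((!p || !n)) && (!a -> (d || a))) <-> (((p || n) || (p && a)) && (!(!r) <-> (p || r))) = True
    !((!p || !n)) && (!a -> (d || a)) = False
      !((!p || !n)) = False
        !p || !n = True
          !p = True
          !n = True
      !a -> (d || a) = True
        !a = False
        d || a = True
    ((p || n) || (p && a)) && (!(!r) <-> (p || r)) = False
      (p || n) || (p && a) = False
        p || n = False
        p && a = False
      !(!r) <-> (p || r) = True
        !(!r) = False
          !r = True
        p || r = False
Both conjuncts True, so the formula holds.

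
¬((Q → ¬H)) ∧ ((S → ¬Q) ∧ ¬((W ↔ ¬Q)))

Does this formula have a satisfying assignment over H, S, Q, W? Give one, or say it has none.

H = True, S = False, Q = True, W = True

  ¬((Q → ¬H)) = True
    Q → ¬H = False
      ¬H = False
  (S → ¬Q) ∧ ¬((W ↔ ¬Q)) = True
    S → ¬Q = True
      ¬Q = False
    ¬((W ↔ ¬Q)) = True
      W ↔ ¬Q = False
        ¬Q = False
Both conjuncts True, so the formula holds.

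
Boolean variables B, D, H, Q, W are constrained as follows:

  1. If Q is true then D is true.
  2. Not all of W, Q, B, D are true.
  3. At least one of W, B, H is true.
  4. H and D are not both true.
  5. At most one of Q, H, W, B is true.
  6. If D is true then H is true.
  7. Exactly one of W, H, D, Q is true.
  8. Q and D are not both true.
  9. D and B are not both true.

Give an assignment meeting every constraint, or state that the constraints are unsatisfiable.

B = False; D = False; H = True; Q = False; W = False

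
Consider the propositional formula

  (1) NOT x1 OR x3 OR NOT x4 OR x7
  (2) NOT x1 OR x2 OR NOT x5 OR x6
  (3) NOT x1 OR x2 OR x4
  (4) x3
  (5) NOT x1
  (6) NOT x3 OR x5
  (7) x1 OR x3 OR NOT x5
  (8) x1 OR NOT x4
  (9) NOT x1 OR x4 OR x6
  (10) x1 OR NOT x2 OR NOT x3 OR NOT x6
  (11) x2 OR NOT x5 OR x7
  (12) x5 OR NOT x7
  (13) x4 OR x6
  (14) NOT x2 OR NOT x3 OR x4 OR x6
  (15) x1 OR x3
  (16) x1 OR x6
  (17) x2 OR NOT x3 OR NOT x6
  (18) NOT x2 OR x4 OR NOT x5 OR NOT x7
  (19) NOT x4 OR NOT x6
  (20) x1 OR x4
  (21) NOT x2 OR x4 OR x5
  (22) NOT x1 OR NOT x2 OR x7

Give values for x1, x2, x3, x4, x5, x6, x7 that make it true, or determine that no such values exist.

The formula is unsatisfiable.

Case x1 = True:
  Clause (NOT x1) is falsified — contradiction.
Case x1 = False:
  (x3) forces x3 = True.
  (NOT x3 OR x5) forces x5 = True.
  (x1 OR NOT x4) forces x4 = False.
  Clause (x1 OR x4) is falsified — contradiction.
Both cases fail, so the formula is unsatisfiable.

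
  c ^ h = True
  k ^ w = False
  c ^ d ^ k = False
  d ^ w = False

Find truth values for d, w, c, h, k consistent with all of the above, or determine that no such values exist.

d: False, w: False, c: False, h: True, k: False

c ^ h = F ^ T = True ✓
k ^ w = F ^ F = False ✓
c ^ d ^ k = F ^ F ^ F = False ✓
d ^ w = F ^ F = False ✓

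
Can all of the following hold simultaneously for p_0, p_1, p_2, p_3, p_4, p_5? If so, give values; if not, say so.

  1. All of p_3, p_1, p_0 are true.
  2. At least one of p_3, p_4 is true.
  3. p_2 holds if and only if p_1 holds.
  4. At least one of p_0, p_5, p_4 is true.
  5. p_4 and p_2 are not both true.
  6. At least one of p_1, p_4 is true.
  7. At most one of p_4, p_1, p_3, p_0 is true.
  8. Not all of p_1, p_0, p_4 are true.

Unsatisfiable

Case p_0 = True:
  (1) forces p_3 = True.
  Constraint (7) is violated (p_3=T, p_0=T) — contradiction.
Case p_0 = False:
  Constraint (1) is violated (p_0=F) — contradiction.
Both cases fail — unsatisfiable.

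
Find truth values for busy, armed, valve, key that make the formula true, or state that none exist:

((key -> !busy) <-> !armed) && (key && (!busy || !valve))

busy = True, armed = True, valve = False, key = True

  (key -> !busy) <-> !armed = True
    key -> !busy = False
      !busy = False
    !armed = False
  key && (!busy || !valve) = True
    !busy || !valve = True
      !busy = False
      !valve = True
Both conjuncts True, so the formula holds.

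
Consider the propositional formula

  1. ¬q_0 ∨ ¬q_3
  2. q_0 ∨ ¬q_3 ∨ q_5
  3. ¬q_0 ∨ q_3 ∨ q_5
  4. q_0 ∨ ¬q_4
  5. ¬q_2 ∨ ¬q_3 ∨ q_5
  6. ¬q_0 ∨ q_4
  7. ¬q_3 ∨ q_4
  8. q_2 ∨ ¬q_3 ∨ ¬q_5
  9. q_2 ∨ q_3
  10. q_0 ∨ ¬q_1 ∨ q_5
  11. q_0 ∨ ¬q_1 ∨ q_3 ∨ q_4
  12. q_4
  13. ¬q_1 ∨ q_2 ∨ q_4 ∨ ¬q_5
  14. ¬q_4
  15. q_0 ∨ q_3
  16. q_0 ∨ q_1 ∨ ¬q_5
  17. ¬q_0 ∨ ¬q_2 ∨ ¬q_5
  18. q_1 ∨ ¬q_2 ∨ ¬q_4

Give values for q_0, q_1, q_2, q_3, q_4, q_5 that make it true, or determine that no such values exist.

Unsatisfiable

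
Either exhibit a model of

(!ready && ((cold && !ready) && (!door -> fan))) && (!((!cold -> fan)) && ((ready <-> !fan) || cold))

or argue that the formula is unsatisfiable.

Unsatisfiable — no assignment works.

Case cold = True: the conjunct !((!cold -> fan)) becomes !((False -> fan)) = False.
Case cold = False: the conjunct cold is False.
Both cases fail — unsatisfiable.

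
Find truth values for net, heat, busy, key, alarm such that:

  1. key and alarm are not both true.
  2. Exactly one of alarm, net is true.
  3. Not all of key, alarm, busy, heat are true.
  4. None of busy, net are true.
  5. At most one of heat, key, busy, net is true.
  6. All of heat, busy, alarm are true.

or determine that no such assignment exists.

Case busy = True:
  Constraint (4) is violated (busy=T) — contradiction.
Case busy = False:
  Constraint (6) is violated (busy=F) — contradiction.
Both cases fail — unsatisfiable.

Unsatisfiable — no assignment works.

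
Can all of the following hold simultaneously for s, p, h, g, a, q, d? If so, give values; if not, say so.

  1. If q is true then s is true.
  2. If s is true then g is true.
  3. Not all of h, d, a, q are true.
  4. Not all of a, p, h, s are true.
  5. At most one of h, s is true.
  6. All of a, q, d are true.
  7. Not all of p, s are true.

s=T; p=F; h=F; g=T; a=T; q=T; d=T

  (1) q=T ⇒ s: T ✓
  (2) s=T ⇒ g: T ✓
  (3) {h, d, a, q}: 3/4 true — not all ✓
  (4) {a, p, h, s}: 2/4 true — not all ✓
  (5) {h, s}: 1 true — at most one ✓
  (6) {a, q, d}: all 3 true ✓
  (7) {p, s}: 1/2 true — not all ✓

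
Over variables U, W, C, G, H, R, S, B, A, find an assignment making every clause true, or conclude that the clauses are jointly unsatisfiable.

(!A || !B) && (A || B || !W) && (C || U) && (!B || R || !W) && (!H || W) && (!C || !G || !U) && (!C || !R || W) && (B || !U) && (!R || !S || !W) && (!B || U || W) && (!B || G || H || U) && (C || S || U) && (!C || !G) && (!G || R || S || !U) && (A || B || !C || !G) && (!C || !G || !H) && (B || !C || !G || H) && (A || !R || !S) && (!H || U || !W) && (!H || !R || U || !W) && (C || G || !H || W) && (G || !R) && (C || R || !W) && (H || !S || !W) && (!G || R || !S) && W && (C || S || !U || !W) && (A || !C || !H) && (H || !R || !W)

U = False, W = True, C = True, G = False, H = False, R = False, S = False, B = False, A = True

Unit clause (W) forces W = True.
Set U = False.
  then (C || U) forces C = True.
  then (!C || !G) forces G = False.
  then (!H || U || !W) forces H = False.
  then (G || !R) forces R = False.
  then (H || !S || !W) forces S = False.
  then (!B || R || !W) forces B = False.
  then (A || B || !W) forces A = True.
All clauses satisfied.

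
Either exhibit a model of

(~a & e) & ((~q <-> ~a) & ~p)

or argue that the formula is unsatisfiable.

q = False; a = False; e = True; p = False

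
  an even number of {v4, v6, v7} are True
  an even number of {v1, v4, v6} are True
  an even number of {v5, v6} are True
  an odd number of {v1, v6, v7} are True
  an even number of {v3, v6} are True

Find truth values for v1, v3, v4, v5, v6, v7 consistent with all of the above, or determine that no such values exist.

v1=F; v3=T; v4=T; v5=T; v6=T; v7=F

{v4, v6, v7}: 2 true → even ✓
{v1, v4, v6}: 2 true → even ✓
{v5, v6}: 2 true → even ✓
{v1, v6, v7}: 1 true → odd ✓
{v3, v6}: 2 true → even ✓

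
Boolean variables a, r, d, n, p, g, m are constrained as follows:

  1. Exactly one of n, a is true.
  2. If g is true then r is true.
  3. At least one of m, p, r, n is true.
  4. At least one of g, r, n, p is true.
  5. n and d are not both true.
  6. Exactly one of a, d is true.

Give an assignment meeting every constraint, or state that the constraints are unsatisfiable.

a=T; r=T; d=F; n=F; p=F; g=T; m=T

  (1) {n, a}: 1 true — exactly one ✓
  (2) g=T ⇒ r: T ✓
  (3) {m, p, r, n}: 2 true — at least one ✓
  (4) {g, r, n, p}: 2 true — at least one ✓
  (5) n=F, d=F — not both ✓
  (6) {a, d}: 1 true — exactly one ✓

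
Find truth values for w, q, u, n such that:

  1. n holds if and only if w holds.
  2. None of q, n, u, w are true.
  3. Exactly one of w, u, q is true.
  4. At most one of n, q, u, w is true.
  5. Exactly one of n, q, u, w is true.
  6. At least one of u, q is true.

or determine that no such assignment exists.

The formula is unsatisfiable.

Case u = True:
  Constraint (2) is violated (u=T) — contradiction.
Case u = False:
  (2) forces q = False.
  Constraint (6) is violated (u=F, q=F) — contradiction.
Both cases fail — unsatisfiable.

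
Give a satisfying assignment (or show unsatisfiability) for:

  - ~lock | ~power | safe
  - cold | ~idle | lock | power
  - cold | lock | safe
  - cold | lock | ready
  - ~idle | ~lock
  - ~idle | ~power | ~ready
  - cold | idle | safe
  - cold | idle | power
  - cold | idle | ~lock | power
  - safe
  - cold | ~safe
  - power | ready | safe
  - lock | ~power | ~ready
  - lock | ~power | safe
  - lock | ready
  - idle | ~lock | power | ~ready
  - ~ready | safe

Unit clause (safe) forces safe = True.
In (cold | ~safe) only cold is left, so cold = True.
Set ready = True.
Set power = False.
Set idle = False.
  then (idle | ~lock | power | ~ready) forces lock = False.
All clauses satisfied.

ready = True, power = False, idle = False, lock = False, safe = True, cold = True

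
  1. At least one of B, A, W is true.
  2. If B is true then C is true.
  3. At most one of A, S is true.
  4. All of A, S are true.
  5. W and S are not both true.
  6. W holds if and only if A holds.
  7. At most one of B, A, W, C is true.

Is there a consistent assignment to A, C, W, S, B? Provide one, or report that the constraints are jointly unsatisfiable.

No satisfying assignment exists.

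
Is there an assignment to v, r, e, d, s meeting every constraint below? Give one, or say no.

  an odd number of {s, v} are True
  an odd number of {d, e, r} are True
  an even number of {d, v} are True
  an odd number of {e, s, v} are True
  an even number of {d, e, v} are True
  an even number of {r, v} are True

Adding constraints 1, 2, 3, 4, 6 mod 2: every variable appears an even number of times on the left, so the left side is 0.
But the right sides sum to 1 (mod 2). 0 ≠ 1 — the system is inconsistent.

The formula is unsatisfiable.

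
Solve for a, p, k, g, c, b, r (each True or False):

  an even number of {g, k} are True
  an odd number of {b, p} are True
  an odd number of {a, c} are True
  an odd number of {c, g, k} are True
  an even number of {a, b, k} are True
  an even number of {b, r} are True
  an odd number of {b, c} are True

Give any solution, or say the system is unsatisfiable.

a: False, p: True, k: False, g: False, c: True, b: False, r: False

{g, k}: 0 true → even ✓
{b, p}: 1 true → odd ✓
{a, c}: 1 true → odd ✓
{c, g, k}: 1 true → odd ✓
{a, b, k}: 0 true → even ✓
{b, r}: 0 true → even ✓
{b, c}: 1 true → odd ✓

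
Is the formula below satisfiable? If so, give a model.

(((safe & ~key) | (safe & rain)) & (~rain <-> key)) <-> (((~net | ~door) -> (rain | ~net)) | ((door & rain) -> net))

net = False; key = False; door = True; safe = True; rain = True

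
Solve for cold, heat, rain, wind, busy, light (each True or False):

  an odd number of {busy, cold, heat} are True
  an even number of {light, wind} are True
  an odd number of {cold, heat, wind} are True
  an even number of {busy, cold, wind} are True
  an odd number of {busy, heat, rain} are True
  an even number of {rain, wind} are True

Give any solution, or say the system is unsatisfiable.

cold = False, heat = True, rain = False, wind = False, busy = False, light = False

{busy, cold, heat}: 1 true → odd ✓
{light, wind}: 0 true → even ✓
{cold, heat, wind}: 1 true → odd ✓
{busy, cold, wind}: 0 true → even ✓
{busy, heat, rain}: 1 true → odd ✓
{rain, wind}: 0 true → even ✓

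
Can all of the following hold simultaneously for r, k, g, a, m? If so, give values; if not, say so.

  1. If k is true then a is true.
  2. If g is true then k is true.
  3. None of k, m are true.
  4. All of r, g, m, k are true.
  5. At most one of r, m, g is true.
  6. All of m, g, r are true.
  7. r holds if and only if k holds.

Unsatisfiable

Case k = True:
  Constraint (3) is violated (k=T) — contradiction.
Case k = False:
  Constraint (4) is violated (k=F) — contradiction.
Both cases fail — unsatisfiable.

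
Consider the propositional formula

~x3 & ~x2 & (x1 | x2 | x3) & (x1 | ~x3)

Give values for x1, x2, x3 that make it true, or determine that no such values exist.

x1: True; x2: False; x3: False

Unit clause (~x3) forces x3 = False.
Unit clause (~x2) forces x2 = False.
In (x1 | x2 | x3) only x1 is left, so x1 = True.
Check each clause:
  (~x3): ~x3 holds.
  (~x2): ~x2 holds.
  (x1 | x2 | x3): x1 holds.
  (x1 | ~x3): x1 holds.
All clauses satisfied.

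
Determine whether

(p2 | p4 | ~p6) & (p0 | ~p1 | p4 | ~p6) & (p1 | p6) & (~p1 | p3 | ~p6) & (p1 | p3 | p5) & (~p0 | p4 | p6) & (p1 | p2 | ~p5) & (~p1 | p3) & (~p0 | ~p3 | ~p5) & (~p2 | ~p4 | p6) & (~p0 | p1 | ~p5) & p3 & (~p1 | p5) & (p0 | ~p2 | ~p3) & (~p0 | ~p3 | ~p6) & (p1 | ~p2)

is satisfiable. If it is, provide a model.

Unit clause (p3) forces p3 = True.
Try p0 = True:
  (~p0 | ~p3 | ~p5) forces p5 = False.
  (~p1 | p5) forces p1 = False.
  (p1 | p6) forces p6 = True.
  clause (~p0 | ~p3 | ~p6) is falsified — backtrack.
So p0 = False.
  then (p0 | ~p2 | ~p3) forces p2 = False.
Set p1 = True.
  then (~p1 | p5) forces p5 = True.
Set p4 = True.
Set p6 = False.
All clauses satisfied.

p0 = False, p1 = True, p2 = False, p3 = True, p4 = True, p5 = True, p6 = False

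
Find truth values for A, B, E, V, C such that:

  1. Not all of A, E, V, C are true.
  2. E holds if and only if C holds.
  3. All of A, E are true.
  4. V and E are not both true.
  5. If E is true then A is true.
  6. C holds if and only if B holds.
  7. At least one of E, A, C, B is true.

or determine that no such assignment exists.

A=T; B=T; E=T; V=F; C=T

  (1) {A, E, V, C}: 3/4 true — not all ✓
  (2) E=T, C=T — same ✓
  (3) {A, E}: all 2 true ✓
  (4) V=F, E=T — not both ✓
  (5) E=T ⇒ A: T ✓
  (6) C=T, B=T — same ✓
  (7) {E, A, C, B}: 4 true — at least one ✓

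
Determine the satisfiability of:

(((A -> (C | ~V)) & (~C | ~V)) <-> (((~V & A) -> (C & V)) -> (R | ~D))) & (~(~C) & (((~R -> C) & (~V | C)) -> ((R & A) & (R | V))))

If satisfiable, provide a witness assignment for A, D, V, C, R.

A = True; D = False; V = False; C = True; R = True

  ((A -> (C | ~V)) & (~C | ~V)) <-> (((~V & A) -> (C & V)) -> (R | ~D)) = True
    (A -> (C | ~V)) & (~C | ~V) = True
      A -> (C | ~V) = True
        C | ~V = True
          ~V = True
      ~C | ~V = True
        ~C = False
        ~V = True
    ((~V & A) -> (C & V)) -> (R | ~D) = True
      (~V & A) -> (C & V) = False
        ~V & A = True
          ~V = True
        C & V = False
      R | ~D = True
        ~D = True
  ~(~C) & (((~R -> C) & (~V | C)) -> ((R & A) & (R | V))) = True
    ~(~C) = True
      ~C = False
    ((~R -> C) & (~V | C)) -> ((R & A) & (R | V)) = True
      (~R -> C) & (~V | C) = True
        ~R -> C = True
          ~R = False
        ~V | C = True
          ~V = True
      (R & A) & (R | V) = True
        R & A = True
        R | V = True
Both conjuncts True, so the formula holds.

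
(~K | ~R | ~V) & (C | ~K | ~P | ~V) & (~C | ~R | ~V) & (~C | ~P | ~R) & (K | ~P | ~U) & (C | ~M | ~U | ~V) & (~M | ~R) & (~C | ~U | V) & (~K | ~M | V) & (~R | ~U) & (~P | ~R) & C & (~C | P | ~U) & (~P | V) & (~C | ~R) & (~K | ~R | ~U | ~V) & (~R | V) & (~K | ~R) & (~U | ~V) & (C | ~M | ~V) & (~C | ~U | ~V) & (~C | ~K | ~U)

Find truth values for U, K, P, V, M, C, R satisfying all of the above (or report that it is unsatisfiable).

U = False; K = True; P = False; V = False; M = False; C = True; R = False

Unit clause (C) forces C = True.
In (~C | ~R) only ~R is left, so R = False.
Try U = True:
  (~C | ~U | V) forces V = True.
  clause (~U | ~V) is falsified — backtrack.
So U = False.
Set K = True.
Set P = False.
Set V = False.
  then (~K | ~M | V) forces M = False.
All clauses satisfied.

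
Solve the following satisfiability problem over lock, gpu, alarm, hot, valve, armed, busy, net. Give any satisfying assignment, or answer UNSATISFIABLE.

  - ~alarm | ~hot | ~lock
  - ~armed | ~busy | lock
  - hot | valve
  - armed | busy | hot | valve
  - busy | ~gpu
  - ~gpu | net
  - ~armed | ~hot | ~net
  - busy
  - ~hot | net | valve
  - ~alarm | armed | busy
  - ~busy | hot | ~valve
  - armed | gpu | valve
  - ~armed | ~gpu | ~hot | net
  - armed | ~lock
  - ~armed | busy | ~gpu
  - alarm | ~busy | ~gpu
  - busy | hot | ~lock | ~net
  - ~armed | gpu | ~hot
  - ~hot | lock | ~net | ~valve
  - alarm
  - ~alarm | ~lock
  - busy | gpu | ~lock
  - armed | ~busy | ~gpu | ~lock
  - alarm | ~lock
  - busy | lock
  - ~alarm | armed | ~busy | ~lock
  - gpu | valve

lock = False, gpu = False, alarm = True, hot = True, valve = True, armed = False, busy = True, net = False

Unit clause (busy) forces busy = True.
Unit clause (alarm) forces alarm = True.
In (~alarm | ~lock) only ~lock is left, so lock = False.
In (~armed | ~busy | lock) only ~armed is left, so armed = False.
Set gpu = False.
  then (armed | gpu | valve) forces valve = True.
  then (~busy | hot | ~valve) forces hot = True.
  then (~hot | lock | ~net | ~valve) forces net = False.
All clauses satisfied.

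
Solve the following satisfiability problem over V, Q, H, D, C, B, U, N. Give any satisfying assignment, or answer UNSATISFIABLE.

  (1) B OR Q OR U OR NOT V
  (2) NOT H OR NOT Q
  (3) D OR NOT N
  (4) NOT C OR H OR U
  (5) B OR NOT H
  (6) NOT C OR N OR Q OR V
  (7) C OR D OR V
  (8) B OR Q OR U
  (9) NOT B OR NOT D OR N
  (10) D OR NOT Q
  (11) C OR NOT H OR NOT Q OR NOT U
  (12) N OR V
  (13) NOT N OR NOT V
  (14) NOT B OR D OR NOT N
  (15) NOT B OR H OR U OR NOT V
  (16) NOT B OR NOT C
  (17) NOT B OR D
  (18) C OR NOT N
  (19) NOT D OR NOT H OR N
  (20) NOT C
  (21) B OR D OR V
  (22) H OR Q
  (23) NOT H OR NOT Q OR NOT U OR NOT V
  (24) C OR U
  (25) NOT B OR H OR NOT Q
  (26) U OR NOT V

Unit clause (NOT C) forces C = False.
In (C OR U) only U is left, so U = True.
In (C OR NOT N) only NOT N is left, so N = False.
In (N OR V) only V is left, so V = True.
Try Q = False:
  (H OR Q) forces H = True.
  (B OR NOT H) forces B = True.
  (NOT B OR NOT D OR N) forces D = False.
  clause (NOT B OR D) is falsified — backtrack.
So Q = True.
  then (NOT H OR NOT Q) forces H = False.
  then (D OR NOT Q) forces D = True.
  then (NOT B OR H OR NOT Q) forces B = False.
All clauses satisfied.

V = True, Q = True, H = False, D = True, C = False, B = False, U = True, N = False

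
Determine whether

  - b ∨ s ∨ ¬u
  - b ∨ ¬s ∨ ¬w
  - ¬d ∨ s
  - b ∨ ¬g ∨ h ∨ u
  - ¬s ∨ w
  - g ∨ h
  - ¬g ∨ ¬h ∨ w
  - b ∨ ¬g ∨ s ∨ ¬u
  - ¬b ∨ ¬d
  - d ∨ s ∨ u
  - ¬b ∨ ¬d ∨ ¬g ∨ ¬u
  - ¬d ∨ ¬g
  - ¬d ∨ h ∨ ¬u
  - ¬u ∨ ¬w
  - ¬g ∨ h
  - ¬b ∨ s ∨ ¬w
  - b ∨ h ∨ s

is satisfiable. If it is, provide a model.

s = True; d = False; b = True; g = False; h = True; u = False; w = True

Set s = True.
  then (¬s ∨ w) forces w = True.
  then (¬u ∨ ¬w) forces u = False.
  then (b ∨ ¬s ∨ ¬w) forces b = True.
  then (¬b ∨ ¬d) forces d = False.
Set g = False.
  then (g ∨ h) forces h = True.
All clauses satisfied.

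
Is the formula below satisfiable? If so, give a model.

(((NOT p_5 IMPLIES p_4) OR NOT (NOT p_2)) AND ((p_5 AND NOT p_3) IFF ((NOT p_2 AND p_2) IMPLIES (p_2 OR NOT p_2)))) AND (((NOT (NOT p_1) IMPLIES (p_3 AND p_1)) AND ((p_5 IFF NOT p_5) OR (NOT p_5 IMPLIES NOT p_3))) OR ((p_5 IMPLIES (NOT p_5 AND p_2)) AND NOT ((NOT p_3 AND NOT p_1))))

p_1=F, p_2=T, p_3=F, p_4=F, p_5=T

  ((NOT p_5 IMPLIES p_4) OR NOT (NOT p_2)) AND ((p_5 AND NOT p_3) IFF ((NOT p_2 AND p_2) IMPLIES (p_2 OR NOT p_2))) = True
    (NOT p_5 IMPLIES p_4) OR NOT (NOT p_2) = True
      NOT p_5 IMPLIES p_4 = True
        NOT p_5 = False
      NOT (NOT p_2) = True
        NOT p_2 = False
    (p_5 AND NOT p_3) IFF ((NOT p_2 AND p_2) IMPLIES (p_2 OR NOT p_2)) = True
      p_5 AND NOT p_3 = True
        NOT p_3 = True
      (NOT p_2 AND p_2) IMPLIES (p_2 OR NOT p_2) = True
        NOT p_2 AND p_2 = False
          NOT p_2 = False
        p_2 OR NOT p_2 = True
          NOT p_2 = False
  ((NOT (NOT p_1) IMPLIES (p_3 AND p_1)) AND ((p_5 IFF NOT p_5) OR (NOT p_5 IMPLIES NOT p_3))) OR ((p_5 IMPLIES (NOT p_5 AND p_2)) AND NOT ((NOT p_3 AND NOT p_1))) = True
    (NOT (NOT p_1) IMPLIES (p_3 AND p_1)) AND ((p_5 IFF NOT p_5) OR (NOT p_5 IMPLIES NOT p_3)) = True
      NOT (NOT p_1) IMPLIES (p_3 AND p_1) = True
        NOT (NOT p_1) = False
          NOT p_1 = True
        p_3 AND p_1 = False
      (p_5 IFF NOT p_5) OR (NOT p_5 IMPLIES NOT p_3) = True
        p_5 IFF NOT p_5 = False
          NOT p_5 = False
        NOT p_5 IMPLIES NOT p_3 = True
          NOT p_5 = False
          NOT p_3 = True
    (p_5 IMPLIES (NOT p_5 AND p_2)) AND NOT ((NOT p_3 AND NOT p_1)) = False
      p_5 IMPLIES (NOT p_5 AND p_2) = False
        NOT p_5 AND p_2 = False
          NOT p_5 = False
      NOT ((NOT p_3 AND NOT p_1)) = False
        NOT p_3 AND NOT p_1 = True
          NOT p_3 = True
          NOT p_1 = True
Both conjuncts True, so the formula holds.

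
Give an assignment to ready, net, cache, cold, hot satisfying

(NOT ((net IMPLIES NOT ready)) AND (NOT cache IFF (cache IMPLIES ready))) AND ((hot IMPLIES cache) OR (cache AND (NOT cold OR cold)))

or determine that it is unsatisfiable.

ready = True; net = True; cache = False; cold = False; hot = False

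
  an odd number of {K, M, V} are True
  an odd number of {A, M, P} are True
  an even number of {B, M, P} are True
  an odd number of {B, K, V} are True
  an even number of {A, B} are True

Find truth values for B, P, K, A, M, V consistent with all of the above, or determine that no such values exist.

Adding constraints 2, 3, 5 mod 2: every variable appears an even number of times on the left, so the left side is 0.
But the right sides sum to 1 (mod 2). 0 ≠ 1 — the system is inconsistent.

Unsatisfiable — no assignment works.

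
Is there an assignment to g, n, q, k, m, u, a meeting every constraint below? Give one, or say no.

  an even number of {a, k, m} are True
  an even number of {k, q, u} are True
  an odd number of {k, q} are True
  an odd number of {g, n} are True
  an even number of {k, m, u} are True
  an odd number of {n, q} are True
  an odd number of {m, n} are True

g = False, n = True, q = False, k = True, m = False, u = True, a = True

{a, k, m}: 2 true → even ✓
{k, q, u}: 2 true → even ✓
{k, q}: 1 true → odd ✓
{g, n}: 1 true → odd ✓
{k, m, u}: 2 true → even ✓
{n, q}: 1 true → odd ✓
{m, n}: 1 true → odd ✓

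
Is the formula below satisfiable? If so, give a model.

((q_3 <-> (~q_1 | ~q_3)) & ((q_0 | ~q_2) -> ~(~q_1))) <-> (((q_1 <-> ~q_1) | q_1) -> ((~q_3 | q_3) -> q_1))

q_0 = False, q_1 = False, q_2 = True, q_3 = True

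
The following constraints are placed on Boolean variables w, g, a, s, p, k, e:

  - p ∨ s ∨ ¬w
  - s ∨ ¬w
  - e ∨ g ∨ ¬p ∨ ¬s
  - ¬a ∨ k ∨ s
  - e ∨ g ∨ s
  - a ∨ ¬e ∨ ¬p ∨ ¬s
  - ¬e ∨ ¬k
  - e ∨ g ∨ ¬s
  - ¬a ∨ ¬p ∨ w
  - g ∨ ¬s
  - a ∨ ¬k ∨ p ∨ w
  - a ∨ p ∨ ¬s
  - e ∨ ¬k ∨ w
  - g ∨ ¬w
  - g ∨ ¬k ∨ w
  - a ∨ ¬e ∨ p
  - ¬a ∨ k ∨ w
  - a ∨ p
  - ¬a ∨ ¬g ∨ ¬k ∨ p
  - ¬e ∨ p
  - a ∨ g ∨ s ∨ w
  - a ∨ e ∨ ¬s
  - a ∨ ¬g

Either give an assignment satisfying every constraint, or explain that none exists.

Set w = True.
  then (s ∨ ¬w) forces s = True.
  then (g ∨ ¬s) forces g = True.
  then (a ∨ ¬g) forces a = True.
Set p = True.
Set k = False.
Set e = True.
All clauses satisfied.

w = True, g = True, a = True, s = True, p = True, k = False, e = True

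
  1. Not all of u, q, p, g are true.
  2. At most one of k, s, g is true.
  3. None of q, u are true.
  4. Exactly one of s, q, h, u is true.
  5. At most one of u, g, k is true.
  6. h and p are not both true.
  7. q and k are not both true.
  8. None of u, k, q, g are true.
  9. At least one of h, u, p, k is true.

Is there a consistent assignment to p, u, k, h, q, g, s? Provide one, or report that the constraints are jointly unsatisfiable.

p = False, u = False, k = False, h = True, q = False, g = False, s = False

  (1) {u, q, p, g}: 0/4 true — not all ✓
  (2) {k, s, g}: 0 true — at most one ✓
  (3) {q, u}: 0 true — none ✓
  (4) {s, q, h, u}: 1 true — exactly one ✓
  (5) {u, g, k}: 0 true — at most one ✓
  (6) h=T, p=F — not both ✓
  (7) q=F, k=F — not both ✓
  (8) {u, k, q, g}: 0 true — none ✓
  (9) {h, u, p, k}: 1 true — at least one ✓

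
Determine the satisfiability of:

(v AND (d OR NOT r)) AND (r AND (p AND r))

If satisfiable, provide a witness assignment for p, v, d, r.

p = True, v = True, d = True, r = True

  v AND (d OR NOT r) = True
    d OR NOT r = True
      NOT r = False
  r AND (p AND r) = True
    p AND r = True
Both conjuncts True, so the formula holds.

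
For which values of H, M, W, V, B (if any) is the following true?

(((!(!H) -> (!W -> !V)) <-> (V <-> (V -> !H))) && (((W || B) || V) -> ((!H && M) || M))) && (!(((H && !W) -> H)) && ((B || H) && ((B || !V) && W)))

No satisfying assignment exists.

The conjunct !(((H && !W) -> H)) is unsatisfiable on its own:
  H=F, W=F: evaluates to False.
  H=F, W=T: evaluates to False.
  H=T, W=F: evaluates to False.
  H=T, W=T: evaluates to False.
So the whole conjunction is unsatisfiable.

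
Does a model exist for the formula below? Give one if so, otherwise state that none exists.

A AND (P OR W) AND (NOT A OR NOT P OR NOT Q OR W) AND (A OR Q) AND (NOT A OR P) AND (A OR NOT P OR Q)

A = True, P = True, Q = True, W = True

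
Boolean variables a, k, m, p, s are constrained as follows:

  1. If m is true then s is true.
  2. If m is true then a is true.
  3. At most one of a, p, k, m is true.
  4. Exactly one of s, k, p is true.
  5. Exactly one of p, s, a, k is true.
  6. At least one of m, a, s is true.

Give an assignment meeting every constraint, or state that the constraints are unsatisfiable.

a=F; k=F; m=F; p=F; s=T

  (1) m=F ⇒ s: vacuous ✓
  (2) m=F ⇒ a: vacuous ✓
  (3) {a, p, k, m}: 0 true — at most one ✓
  (4) {s, k, p}: 1 true — exactly one ✓
  (5) {p, s, a, k}: 1 true — exactly one ✓
  (6) {m, a, s}: 1 true — at least one ✓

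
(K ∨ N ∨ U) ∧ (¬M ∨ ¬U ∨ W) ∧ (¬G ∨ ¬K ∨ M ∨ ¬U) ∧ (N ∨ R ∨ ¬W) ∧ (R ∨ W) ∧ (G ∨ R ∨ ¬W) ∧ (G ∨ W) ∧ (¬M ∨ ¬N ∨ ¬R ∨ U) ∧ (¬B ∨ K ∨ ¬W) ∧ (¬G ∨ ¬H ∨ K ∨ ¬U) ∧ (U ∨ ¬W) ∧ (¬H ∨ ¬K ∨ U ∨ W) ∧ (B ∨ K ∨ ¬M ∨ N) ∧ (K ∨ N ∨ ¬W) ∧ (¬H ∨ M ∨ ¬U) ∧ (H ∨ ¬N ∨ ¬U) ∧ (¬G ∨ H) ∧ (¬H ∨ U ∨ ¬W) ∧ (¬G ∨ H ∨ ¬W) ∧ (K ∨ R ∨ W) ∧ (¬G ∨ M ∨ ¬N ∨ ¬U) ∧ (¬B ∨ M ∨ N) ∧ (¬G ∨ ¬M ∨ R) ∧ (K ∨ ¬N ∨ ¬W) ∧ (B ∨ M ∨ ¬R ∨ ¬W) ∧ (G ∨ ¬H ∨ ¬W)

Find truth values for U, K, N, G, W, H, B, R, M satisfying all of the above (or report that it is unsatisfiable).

U: True, K: True, N: False, G: True, W: True, H: True, B: True, R: True, M: True

Set U = True.
Set K = True.
Set N = False.
Set G = True.
  then (¬G ∨ ¬K ∨ M ∨ ¬U) forces M = True.
  then (¬G ∨ H) forces H = True.
  then (¬G ∨ ¬M ∨ R) forces R = True.
  then (¬M ∨ ¬U ∨ W) forces W = True.
Set B = True.
All clauses satisfied.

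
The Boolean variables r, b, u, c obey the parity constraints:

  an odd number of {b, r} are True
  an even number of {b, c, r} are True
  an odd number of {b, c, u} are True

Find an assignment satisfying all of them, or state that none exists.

r = False, b = True, u = True, c = True

{b, r}: 1 true → odd ✓
{b, c, r}: 2 true → even ✓
{b, c, u}: 3 true → odd ✓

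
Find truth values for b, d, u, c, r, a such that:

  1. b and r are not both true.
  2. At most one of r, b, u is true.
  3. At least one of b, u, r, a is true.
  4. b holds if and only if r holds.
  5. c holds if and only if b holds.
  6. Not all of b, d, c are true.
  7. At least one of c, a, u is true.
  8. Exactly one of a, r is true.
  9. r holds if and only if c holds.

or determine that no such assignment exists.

b = False; d = True; u = False; c = False; r = False; a = True

  (1) b=F, r=F — not both ✓
  (2) {r, b, u}: 0 true — at most one ✓
  (3) {b, u, r, a}: 1 true — at least one ✓
  (4) b=F, r=F — same ✓
  (5) c=F, b=F — same ✓
  (6) {b, d, c}: 1/3 true — not all ✓
  (7) {c, a, u}: 1 true — at least one ✓
  (8) {a, r}: 1 true — exactly one ✓
  (9) r=F, c=F — same ✓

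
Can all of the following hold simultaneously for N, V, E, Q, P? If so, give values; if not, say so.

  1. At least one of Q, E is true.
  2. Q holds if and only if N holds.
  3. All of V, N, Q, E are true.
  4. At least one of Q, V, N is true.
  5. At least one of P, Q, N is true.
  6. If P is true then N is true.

N: True; V: True; E: True; Q: True; P: False

  (1) {Q, E}: 2 true — at least one ✓
  (2) Q=T, N=T — same ✓
  (3) {V, N, Q, E}: all 4 true ✓
  (4) {Q, V, N}: 3 true — at least one ✓
  (5) {P, Q, N}: 2 true — at least one ✓
  (6) P=F ⇒ N: vacuous ✓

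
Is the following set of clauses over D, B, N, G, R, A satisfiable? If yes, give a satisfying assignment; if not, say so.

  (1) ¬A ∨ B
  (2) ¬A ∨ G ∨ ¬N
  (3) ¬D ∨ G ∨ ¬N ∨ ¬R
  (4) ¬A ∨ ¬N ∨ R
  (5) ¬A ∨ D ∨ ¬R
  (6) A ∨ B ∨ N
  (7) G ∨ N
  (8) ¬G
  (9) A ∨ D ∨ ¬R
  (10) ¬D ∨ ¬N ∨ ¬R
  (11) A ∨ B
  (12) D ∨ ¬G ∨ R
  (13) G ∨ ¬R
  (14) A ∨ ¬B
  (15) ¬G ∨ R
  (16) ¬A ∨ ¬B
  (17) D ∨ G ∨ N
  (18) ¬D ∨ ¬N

Case G = True:
  Clause (¬G) is falsified — contradiction.
Case G = False:
  (G ∨ N) forces N = True.
  (¬A ∨ G ∨ ¬N) forces A = False.
  (A ∨ B) forces B = True.
  Clause (A ∨ ¬B) is falsified — contradiction.
Both cases fail, so the formula is unsatisfiable.

No satisfying assignment exists.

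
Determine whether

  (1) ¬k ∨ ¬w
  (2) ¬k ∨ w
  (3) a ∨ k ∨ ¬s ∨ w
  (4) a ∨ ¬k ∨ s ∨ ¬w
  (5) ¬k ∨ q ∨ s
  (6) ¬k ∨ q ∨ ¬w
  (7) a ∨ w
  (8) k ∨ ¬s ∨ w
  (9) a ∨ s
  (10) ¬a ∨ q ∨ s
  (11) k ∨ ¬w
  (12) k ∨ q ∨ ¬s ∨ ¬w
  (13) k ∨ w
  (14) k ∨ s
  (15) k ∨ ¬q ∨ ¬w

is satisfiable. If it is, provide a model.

Case w = True:
  (¬k ∨ ¬w) forces k = False.
  Clause (k ∨ ¬w) is falsified — contradiction.
Case w = False:
  (¬k ∨ w) forces k = False.
  Clause (k ∨ w) is falsified — contradiction.
Both cases fail, so the formula is unsatisfiable.

Unsatisfiable — no assignment works.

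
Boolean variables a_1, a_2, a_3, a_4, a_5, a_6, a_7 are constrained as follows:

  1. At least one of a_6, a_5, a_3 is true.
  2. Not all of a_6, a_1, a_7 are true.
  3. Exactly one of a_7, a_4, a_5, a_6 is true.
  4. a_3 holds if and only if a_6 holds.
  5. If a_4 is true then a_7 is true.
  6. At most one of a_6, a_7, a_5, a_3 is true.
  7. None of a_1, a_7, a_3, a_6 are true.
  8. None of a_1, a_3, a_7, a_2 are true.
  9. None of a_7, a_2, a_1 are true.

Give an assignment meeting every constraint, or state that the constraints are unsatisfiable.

a_1 = False; a_2 = False; a_3 = False; a_4 = False; a_5 = True; a_6 = False; a_7 = False

  (1) {a_6, a_5, a_3}: 1 true — at least one ✓
  (2) {a_6, a_1, a_7}: 0/3 true — not all ✓
  (3) {a_7, a_4, a_5, a_6}: 1 true — exactly one ✓
  (4) a_3=F, a_6=F — same ✓
  (5) a_4=F ⇒ a_7: vacuous ✓
  (6) {a_6, a_7, a_5, a_3}: 1 true — at most one ✓
  (7) {a_1, a_7, a_3, a_6}: 0 true — none ✓
  (8) {a_1, a_3, a_7, a_2}: 0 true — none ✓
  (9) {a_7, a_2, a_1}: 0 true — none ✓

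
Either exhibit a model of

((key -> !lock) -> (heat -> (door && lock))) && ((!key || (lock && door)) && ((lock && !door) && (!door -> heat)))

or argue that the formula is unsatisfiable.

Case door = True: the conjunct !door is False.
Case door = False: the formula simplifies to ((key -> !lock) -> !heat) && (!key && (lock && heat)).
  key = True: the conjunct !key is False.
  key = False: simplifies to !heat && (lock && heat).
    heat = True: the conjunct !heat is False.
    heat = False: the conjunct heat is False.
Both cases fail — unsatisfiable.

Unsatisfiable — no assignment works.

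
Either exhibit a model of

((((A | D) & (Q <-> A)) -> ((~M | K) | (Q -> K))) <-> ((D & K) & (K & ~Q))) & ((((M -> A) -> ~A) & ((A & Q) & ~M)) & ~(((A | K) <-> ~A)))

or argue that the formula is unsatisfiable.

UNSATISFIABLE

Case A = True: the conjunct (M -> A) -> ~A becomes (M -> True) -> ~True = False.
Case A = False: the conjunct A is False.
Both cases fail — unsatisfiable.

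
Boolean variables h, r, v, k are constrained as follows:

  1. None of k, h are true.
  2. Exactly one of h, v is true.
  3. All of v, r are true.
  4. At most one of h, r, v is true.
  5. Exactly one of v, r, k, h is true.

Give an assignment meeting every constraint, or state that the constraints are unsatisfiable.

Case v = True:
  (1) forces k = False.
  (1) forces h = False.
  (3) forces r = True.
  Constraint (4) is violated (r=T, v=T) — contradiction.
Case v = False:
  Constraint (3) is violated (v=F) — contradiction.
Both cases fail — unsatisfiable.

No satisfying assignment exists.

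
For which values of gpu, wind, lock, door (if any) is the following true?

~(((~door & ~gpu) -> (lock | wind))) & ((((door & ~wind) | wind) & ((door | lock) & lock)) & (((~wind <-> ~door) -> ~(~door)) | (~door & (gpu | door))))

Case lock = True: the conjunct ~(((~door & ~gpu) -> (lock | wind))) becomes ~(((~door & ~gpu) -> True)) = False.
Case lock = False: the conjunct lock is False.
Both cases fail — unsatisfiable.

Unsatisfiable — no assignment works.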